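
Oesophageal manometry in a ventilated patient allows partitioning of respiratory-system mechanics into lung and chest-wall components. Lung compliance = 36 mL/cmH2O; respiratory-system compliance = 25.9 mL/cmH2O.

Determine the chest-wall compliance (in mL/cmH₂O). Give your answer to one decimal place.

1/Ccw = 1/Crs − 1/CL.
1/Ccw = 1/25.9 − 1/36 = 0.01083.
Ccw = 92.336 mL/cmH2O.

92.3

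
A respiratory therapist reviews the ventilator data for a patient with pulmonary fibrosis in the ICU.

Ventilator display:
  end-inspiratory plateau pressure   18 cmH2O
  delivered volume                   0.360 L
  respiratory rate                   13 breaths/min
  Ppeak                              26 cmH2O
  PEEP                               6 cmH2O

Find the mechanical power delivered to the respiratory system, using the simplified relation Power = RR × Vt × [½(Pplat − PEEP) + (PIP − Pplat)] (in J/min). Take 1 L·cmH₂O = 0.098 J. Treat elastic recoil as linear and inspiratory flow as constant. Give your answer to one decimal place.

6.4

Per-breath work = Vt × [½(Pplat−PEEP) + (PIP−Pplat)] = 0.360 × [0.5×12.0 + 8.0] = 0.360 × 14.0 = 5.04 L·cmH2O.
Power = 13 × 5.04 = 65.52 L·cmH2O/min.
× 0.098 J/(L·cmH2O) → 6.421 J/min.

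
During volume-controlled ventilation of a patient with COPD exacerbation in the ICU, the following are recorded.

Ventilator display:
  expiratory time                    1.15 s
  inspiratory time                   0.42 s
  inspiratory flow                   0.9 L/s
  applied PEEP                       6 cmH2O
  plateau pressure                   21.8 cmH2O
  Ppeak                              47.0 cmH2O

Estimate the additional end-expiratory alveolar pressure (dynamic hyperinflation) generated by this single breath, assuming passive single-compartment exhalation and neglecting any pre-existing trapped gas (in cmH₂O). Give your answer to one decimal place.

Vt = flow × Ti = 0.9 L/s × 0.42 s × 1000 mL/L = 378.0 mL.
R = (PIP − Pplat)/V̇ = (47.0 − 21.8) / 0.9 = 25.2/0.9 = 28.0 cmH2O·s/L.
C = Vt/(Pplat − PEEP) = 378.0 / (21.8 − 6) = 378.0/15.8 = 23.924 mL/cmH2O.
τ = R × C = 28.0 × 0.02392 L/cmH2O = 0.6698 s.
Fraction remaining = e^(−Te/τ) = e^(−1.15/0.6698) = 0.1796; trapped volume = 378.0 × 0.1796 = 67.889 mL.
Additional alveolar pressure from trapping ≈ V_trapped / C = 67.889 / 23.924 = 2.838 cmH2O.

2.8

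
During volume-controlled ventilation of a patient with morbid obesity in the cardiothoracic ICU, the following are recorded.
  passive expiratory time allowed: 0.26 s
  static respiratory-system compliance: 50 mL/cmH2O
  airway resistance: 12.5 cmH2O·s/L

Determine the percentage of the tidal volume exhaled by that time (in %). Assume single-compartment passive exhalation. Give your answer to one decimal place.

34.0

τ = R × C = 12.5 × 50 mL/cmH2O = 12.5 × 0.050 L/cmH2O = 0.625 s.
Passive exhalation: V(t)/V₀ = e^(−t/τ) = e^(−0.26/0.625) = 0.6597.
Fraction exhaled = 1 − 0.6597 = 0.3403 → 34.03%.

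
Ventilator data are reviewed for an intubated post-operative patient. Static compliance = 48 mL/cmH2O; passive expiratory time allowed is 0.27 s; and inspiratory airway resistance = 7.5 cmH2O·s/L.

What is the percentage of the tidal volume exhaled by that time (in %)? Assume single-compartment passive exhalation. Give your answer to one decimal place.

52.8

τ = R × C = 7.5 × 48 mL/cmH2O = 7.5 × 0.048 L/cmH2O = 0.36 s.
Passive exhalation: V(t)/V₀ = e^(−t/τ) = e^(−0.27/0.36) = 0.4724.
Fraction exhaled = 1 − 0.4724 = 0.5276 → 52.76%.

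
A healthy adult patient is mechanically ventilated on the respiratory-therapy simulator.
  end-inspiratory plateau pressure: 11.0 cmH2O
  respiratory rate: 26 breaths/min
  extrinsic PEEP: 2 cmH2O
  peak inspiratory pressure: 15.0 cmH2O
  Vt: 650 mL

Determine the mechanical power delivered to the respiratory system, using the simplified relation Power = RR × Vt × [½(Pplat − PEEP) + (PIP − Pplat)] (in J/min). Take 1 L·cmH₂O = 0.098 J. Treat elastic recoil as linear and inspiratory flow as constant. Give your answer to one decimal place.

Per-breath work = Vt × [½(Pplat−PEEP) + (PIP−Pplat)] = 0.650 × [0.5×9.0 + 4.0] = 0.650 × 8.5 = 5.525 L·cmH2O.
Power = 26 × 5.525 = 143.65 L·cmH2O/min.
× 0.098 J/(L·cmH2O) → 14.078 J/min.

14.1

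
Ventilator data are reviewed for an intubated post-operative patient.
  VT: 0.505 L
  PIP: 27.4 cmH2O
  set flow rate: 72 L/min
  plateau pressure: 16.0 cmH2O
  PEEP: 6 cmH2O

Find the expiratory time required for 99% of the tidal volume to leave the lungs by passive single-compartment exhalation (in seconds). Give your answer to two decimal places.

Flow: 72 L/min ÷ 60 = 1.2 L/s.
R = (PIP − Pplat)/V̇ = (27.4 − 16.0) / 1.2 = 11.4/1.2 = 9.5 cmH2O·s/L.
C = Vt/(Pplat − PEEP) = 505.0 / (16.0 − 6) = 505.0/10.0 = 50.5 mL/cmH2O.
τ = R × C = 9.5 × 0.0505 L/cmH2O = 0.4798 s.
t = −τ·ln(1 − 0.99) = −0.4798·ln(0.01) = 2.21 s.

2.21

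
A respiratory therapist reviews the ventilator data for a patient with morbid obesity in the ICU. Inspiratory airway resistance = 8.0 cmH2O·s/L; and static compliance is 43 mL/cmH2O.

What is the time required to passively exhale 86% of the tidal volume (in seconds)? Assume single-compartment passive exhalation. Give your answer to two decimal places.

τ = R × C = 8.0 × 43 mL/cmH2O = 8.0 × 0.043 L/cmH2O = 0.344 s.
Exhaled fraction f = 1 − e^(−t/τ) → t = −τ·ln(1 − f) = −0.344·ln(0.14) = 0.6763 s.

0.68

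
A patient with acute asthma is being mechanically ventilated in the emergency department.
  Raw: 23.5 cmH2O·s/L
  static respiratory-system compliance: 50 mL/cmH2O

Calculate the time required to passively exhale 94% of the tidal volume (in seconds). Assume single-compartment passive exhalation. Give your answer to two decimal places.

τ = R × C = 23.5 × 50 mL/cmH2O = 23.5 × 0.050 L/cmH2O = 1.175 s.
Exhaled fraction f = 1 − e^(−t/τ) → t = −τ·ln(1 − f) = −1.175·ln(0.06) = 3.306 s.

3.31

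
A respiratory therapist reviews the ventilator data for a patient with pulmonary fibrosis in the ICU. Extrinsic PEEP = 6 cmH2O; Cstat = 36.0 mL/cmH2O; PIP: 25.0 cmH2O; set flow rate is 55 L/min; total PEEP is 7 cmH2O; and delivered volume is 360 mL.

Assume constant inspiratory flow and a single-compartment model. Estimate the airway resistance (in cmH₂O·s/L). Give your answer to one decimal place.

8.7

Flow: 55 L/min ÷ 60 = 0.9167 L/s.
Total PEEP = 7 cmH2O (set 6 + intrinsic 1); this is the baseline alveolar pressure.
Equation of motion (constant flow): PIP = Vt/C + R·V̇ + PEEP.
R·V̇ = PIP − Vt/C − PEEP = 25.0 − 360/36.0 − 7 = 25.0 − 10.0 − 7 = 8.0 cmH2O.
R = 8.0 / 0.9167 = 8.727 cmH2O·s/L.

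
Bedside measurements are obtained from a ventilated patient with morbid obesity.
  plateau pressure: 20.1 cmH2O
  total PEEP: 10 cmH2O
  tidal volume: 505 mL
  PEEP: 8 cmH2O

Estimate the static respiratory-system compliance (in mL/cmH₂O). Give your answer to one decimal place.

50.0

End-expiratory occlusion gives total PEEP = 10 cmH2O (intrinsic PEEP = 10 − 8 = 2). Use total PEEP for the elastic gradient.
Cstat = Vt / (Pplat − PEEPtotal) = 505 / (20.1 − 10) = 505 / 10.1 = 50.0 mL/cmH2O.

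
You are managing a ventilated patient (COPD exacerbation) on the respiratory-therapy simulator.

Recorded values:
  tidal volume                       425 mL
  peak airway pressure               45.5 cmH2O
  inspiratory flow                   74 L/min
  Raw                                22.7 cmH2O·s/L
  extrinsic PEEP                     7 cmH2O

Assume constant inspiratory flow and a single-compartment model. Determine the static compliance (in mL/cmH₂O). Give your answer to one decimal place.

Flow: 74 L/min ÷ 60 = 1.2333 L/s.
Equation of motion (constant flow): PIP = Vt/C + R·V̇ + PEEP.
Vt/C = PIP − R·V̇ − PEEP = 45.5 − 22.7×1.2333 − 7 = 45.5 − 27.996 − 7 = 10.504 cmH2O.
C = Vt / 10.504 = 425 / 10.504 = 40.461 mL/cmH2O.

40.5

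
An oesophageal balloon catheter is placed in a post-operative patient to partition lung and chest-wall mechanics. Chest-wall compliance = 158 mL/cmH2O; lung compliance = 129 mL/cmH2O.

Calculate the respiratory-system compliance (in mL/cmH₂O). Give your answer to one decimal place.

Lung and chest wall are elastances in series: 1/Crs = 1/CL + 1/Ccw.
1/Crs = 1/129 + 1/158 = 0.01408.
Crs = 71.023 mL/cmH2O.

71.0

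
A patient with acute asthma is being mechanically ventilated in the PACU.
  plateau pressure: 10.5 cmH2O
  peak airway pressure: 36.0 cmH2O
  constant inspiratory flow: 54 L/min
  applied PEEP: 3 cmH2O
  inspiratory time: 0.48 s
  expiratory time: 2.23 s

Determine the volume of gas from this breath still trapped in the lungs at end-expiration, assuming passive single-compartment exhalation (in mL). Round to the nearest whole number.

110

Flow: 54 L/min ÷ 60 = 0.9 L/s.
Vt = flow × Ti = 0.9 L/s × 0.48 s × 1000 mL/L = 432.0 mL.
R = (PIP − Pplat)/V̇ = (36.0 − 10.5) / 0.9 = 25.5/0.9 = 28.333 cmH2O·s/L.
C = Vt/(Pplat − PEEP) = 432.0 / (10.5 − 3) = 432.0/7.5 = 57.6 mL/cmH2O.
τ = R × C = 28.333 × 0.0576 L/cmH2O = 1.632 s.
Fraction remaining = e^(−Te/τ) = e^(−2.23/1.632) = 0.255.
Trapped volume = 432.0 × 0.255 = 110.16 mL.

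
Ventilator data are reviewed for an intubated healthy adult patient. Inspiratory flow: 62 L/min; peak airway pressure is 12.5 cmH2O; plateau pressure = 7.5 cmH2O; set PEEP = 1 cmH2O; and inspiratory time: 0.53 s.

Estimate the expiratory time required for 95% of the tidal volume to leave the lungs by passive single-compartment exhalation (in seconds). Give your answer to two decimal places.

Flow: 62 L/min ÷ 60 = 1.0333 L/s.
Vt = flow × Ti = 1.0333 L/s × 0.53 s × 1000 mL/L = 547.65 mL.
R = (PIP − Pplat)/V̇ = (12.5 − 7.5) / 1.0333 = 5.0/1.0333 = 4.839 cmH2O·s/L.
C = Vt/(Pplat − PEEP) = 547.65 / (7.5 − 1) = 547.65/6.5 = 84.254 mL/cmH2O.
τ = R × C = 4.839 × 0.08425 L/cmH2O = 0.4077 s.
t = −τ·ln(1 − 0.95) = −0.4077·ln(0.05) = 1.221 s.

1.22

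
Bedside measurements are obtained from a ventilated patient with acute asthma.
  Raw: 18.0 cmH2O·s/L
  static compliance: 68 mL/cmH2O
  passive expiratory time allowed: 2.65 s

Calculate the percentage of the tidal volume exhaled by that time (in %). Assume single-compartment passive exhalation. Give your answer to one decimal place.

88.5

τ = R × C = 18.0 × 68 mL/cmH2O = 18.0 × 0.068 L/cmH2O = 1.224 s.
Passive exhalation: V(t)/V₀ = e^(−t/τ) = e^(−2.65/1.224) = 0.1147.
Fraction exhaled = 1 − 0.1147 = 0.8853 → 88.53%.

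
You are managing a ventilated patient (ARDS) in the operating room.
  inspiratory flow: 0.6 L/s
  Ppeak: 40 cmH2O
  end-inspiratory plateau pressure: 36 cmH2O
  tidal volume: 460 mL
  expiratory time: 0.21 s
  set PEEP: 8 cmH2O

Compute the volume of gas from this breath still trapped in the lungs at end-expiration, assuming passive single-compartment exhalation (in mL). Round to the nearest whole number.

R = (PIP − Pplat)/V̇ = (40 − 36) / 0.6 = 4.0/0.6 = 6.667 cmH2O·s/L.
C = Vt/(Pplat − PEEP) = 460.0 / (36 − 8) = 460.0/28.0 = 16.429 mL/cmH2O.
τ = R × C = 6.667 × 0.01643 L/cmH2O = 0.1095 s.
Fraction remaining = e^(−Te/τ) = e^(−0.21/0.1095) = 0.1469.
Trapped volume = 460.0 × 0.1469 = 67.574 mL.

68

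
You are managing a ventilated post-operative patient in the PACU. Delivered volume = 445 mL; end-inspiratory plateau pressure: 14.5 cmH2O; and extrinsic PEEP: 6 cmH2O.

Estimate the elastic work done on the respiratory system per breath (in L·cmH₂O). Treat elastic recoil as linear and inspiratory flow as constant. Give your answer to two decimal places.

1.89

Elastic work ≈ ½ × (Pplat − PEEP) × Vt = 0.5 × (14.5 − 6) × 0.445 L = 0.5 × 8.5 × 0.445 = 1.891 L·cmH2O.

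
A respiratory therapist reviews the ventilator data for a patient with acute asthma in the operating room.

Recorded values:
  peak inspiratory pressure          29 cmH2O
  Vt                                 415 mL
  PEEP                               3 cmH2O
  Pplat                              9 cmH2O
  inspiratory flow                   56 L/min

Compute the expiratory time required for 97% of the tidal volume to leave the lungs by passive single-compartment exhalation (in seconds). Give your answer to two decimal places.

Flow: 56 L/min ÷ 60 = 0.9333 L/s.
R = (PIP − Pplat)/V̇ = (29 − 9) / 0.9333 = 20.0/0.9333 = 21.429 cmH2O·s/L.
C = Vt/(Pplat − PEEP) = 415.0 / (9 − 3) = 415.0/6.0 = 69.167 mL/cmH2O.
τ = R × C = 21.429 × 0.06917 L/cmH2O = 1.482 s.
t = −τ·ln(1 − 0.97) = −1.482·ln(0.03) = 5.197 s.

5.20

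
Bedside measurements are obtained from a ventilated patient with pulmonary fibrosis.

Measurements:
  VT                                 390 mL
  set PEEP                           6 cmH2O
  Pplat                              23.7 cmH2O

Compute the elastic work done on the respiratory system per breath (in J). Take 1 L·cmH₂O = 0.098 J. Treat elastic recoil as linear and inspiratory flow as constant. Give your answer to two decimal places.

Elastic work ≈ ½ × (Pplat − PEEP) × Vt = 0.5 × (23.7 − 6) × 0.390 L = 0.5 × 17.7 × 0.390 = 3.452 L·cmH2O.
× 0.098 J/(L·cmH2O) → 0.3383 J.

0.34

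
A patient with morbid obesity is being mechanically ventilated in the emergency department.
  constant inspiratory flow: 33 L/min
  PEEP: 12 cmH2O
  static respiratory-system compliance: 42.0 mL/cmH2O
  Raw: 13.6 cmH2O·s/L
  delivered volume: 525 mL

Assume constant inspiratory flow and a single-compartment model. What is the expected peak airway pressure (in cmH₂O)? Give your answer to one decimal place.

32.0

Flow: 33 L/min ÷ 60 = 0.55 L/s.
Equation of motion (constant flow): PIP = Vt/C + R·V̇ + PEEP.
PIP = 525/42.0 + 13.6×0.55 + 12 = 12.5 + 7.48 + 12 = 31.98 cmH2O.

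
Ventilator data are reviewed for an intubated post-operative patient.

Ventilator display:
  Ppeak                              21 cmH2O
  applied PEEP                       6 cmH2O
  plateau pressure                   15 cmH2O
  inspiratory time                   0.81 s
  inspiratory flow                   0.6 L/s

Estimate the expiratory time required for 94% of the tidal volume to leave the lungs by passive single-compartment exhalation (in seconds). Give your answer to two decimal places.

1.52

Vt = flow × Ti = 0.6 L/s × 0.81 s × 1000 mL/L = 486.0 mL.
R = (PIP − Pplat)/V̇ = (21 − 15) / 0.6 = 6.0/0.6 = 10.0 cmH2O·s/L.
C = Vt/(Pplat − PEEP) = 486.0 / (15 − 6) = 486.0/9.0 = 54.0 mL/cmH2O.
τ = R × C = 10.0 × 0.054 L/cmH2O = 0.54 s.
t = −τ·ln(1 − 0.94) = −0.54·ln(0.06) = 1.519 s.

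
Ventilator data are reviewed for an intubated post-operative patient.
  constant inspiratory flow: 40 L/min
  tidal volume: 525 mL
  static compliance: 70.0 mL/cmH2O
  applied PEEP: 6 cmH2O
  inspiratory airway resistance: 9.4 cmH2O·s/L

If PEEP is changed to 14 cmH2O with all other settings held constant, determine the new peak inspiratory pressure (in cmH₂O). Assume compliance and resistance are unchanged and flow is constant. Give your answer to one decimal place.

Flow: 40 L/min ÷ 60 = 0.6667 L/s.
PIP = Vt/C + R·V̇ + PEEP (constant-flow equation of motion).
Only the baseline term changes: ΔPIP = ΔPEEP = 14 − 6 = 8.0 cmH2O.
Original PIP = 525/70.0 + 9.4×0.6667 + 6 = 19.767 cmH2O; new PIP = 19.767 + (8.0) = 27.767 cmH2O.

27.8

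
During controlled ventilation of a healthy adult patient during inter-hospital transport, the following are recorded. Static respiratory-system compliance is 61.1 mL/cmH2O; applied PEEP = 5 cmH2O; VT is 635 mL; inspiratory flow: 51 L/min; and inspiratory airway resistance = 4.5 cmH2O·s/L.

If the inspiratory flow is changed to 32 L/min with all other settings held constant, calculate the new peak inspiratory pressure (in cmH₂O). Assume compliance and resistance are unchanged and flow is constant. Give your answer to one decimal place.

17.8

Flow: 51 L/min ÷ 60 = 0.85 L/s.
New flow: 32 L/min ÷ 60 = 0.5333 L/s.
PIP = Vt/C + R·V̇ + PEEP (constant-flow equation of motion).
Only the resistive term changes: ΔPIP = R × ΔV̇ = 4.5 × (0.5333 − 0.85) = 4.5 × -0.3167 = -1.425 cmH2O.
Original PIP = 635/61.1 + 4.5×0.85 + 5 = 19.218 cmH2O; new PIP = 19.218 + (-1.425) = 17.793 cmH2O.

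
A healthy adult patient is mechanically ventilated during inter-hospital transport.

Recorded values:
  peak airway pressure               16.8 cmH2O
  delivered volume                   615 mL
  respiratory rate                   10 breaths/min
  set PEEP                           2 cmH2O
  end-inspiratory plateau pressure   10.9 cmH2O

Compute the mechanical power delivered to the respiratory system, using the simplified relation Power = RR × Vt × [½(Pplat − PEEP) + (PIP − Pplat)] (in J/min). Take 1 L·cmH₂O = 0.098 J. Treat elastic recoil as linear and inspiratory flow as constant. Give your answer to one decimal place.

6.2

Per-breath work = Vt × [½(Pplat−PEEP) + (PIP−Pplat)] = 0.615 × [0.5×8.9 + 5.9] = 0.615 × 10.35 = 6.365 L·cmH2O.
Power = 10 × 6.365 = 63.65 L·cmH2O/min.
× 0.098 J/(L·cmH2O) → 6.238 J/min.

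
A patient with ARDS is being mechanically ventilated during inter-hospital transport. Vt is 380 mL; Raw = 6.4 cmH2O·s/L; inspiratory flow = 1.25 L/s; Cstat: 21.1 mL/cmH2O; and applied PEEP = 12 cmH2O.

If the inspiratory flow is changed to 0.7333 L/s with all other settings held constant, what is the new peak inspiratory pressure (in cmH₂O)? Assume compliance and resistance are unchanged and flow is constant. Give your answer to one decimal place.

PIP = Vt/C + R·V̇ + PEEP (constant-flow equation of motion).
Only the resistive term changes: ΔPIP = R × ΔV̇ = 6.4 × (0.7333 − 1.25) = 6.4 × -0.5167 = -3.307 cmH2O.
Original PIP = 380/21.1 + 6.4×1.25 + 12 = 38.009 cmH2O; new PIP = 38.009 + (-3.307) = 34.702 cmH2O.

34.7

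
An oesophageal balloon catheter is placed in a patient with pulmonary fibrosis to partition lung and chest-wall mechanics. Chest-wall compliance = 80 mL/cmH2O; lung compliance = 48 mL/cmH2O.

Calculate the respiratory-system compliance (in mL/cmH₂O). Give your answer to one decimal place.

30.0

Lung and chest wall are elastances in series: 1/Crs = 1/CL + 1/Ccw.
1/Crs = 1/48 + 1/80 = 0.03333.
Crs = 30.003 mL/cmH2O.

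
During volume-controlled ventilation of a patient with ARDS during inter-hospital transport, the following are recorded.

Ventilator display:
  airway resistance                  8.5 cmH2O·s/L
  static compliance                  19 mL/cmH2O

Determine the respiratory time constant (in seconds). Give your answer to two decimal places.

τ = R × C = 8.5 × 19 mL/cmH2O = 8.5 × 0.019 L/cmH2O = 0.1615 s.

0.16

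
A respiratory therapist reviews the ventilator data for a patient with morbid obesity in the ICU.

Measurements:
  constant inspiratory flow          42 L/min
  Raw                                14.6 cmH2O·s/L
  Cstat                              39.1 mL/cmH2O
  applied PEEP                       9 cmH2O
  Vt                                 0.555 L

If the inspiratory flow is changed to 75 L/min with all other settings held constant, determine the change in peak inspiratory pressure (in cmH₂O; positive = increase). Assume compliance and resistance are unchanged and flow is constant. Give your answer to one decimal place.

8.0

Flow: 42 L/min ÷ 60 = 0.7 L/s.
New flow: 75 L/min ÷ 60 = 1.25 L/s.
PIP = Vt/C + R·V̇ + PEEP (constant-flow equation of motion).
Only the resistive term changes: ΔPIP = R × ΔV̇ = 14.6 × (1.25 − 0.7) = 14.6 × 0.55 = 8.03 cmH2O.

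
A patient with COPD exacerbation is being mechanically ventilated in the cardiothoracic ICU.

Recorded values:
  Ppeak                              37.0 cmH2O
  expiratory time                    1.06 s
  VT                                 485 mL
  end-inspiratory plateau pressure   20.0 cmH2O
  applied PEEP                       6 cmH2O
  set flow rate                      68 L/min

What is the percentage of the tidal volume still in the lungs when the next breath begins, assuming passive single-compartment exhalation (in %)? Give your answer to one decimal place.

13.0

Flow: 68 L/min ÷ 60 = 1.1333 L/s.
R = (PIP − Pplat)/V̇ = (37.0 − 20.0) / 1.1333 = 17.0/1.1333 = 15.0 cmH2O·s/L.
C = Vt/(Pplat − PEEP) = 485.0 / (20.0 − 6) = 485.0/14.0 = 34.643 mL/cmH2O.
τ = R × C = 15.0 × 0.03464 L/cmH2O = 0.5196 s.
Fraction remaining at end-expiration = e^(−Te/τ) = e^(−1.06/0.5196) = 0.13 → 13.0%.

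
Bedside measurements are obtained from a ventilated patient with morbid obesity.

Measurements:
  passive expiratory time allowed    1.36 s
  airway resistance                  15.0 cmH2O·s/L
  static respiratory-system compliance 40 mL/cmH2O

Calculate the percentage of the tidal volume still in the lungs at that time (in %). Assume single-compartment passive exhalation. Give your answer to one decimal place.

τ = R × C = 15.0 × 40 mL/cmH2O = 15.0 × 0.040 L/cmH2O = 0.6 s.
Passive exhalation: V(t)/V₀ = e^(−t/τ) = e^(−1.36/0.6) = 0.1037.
Fraction remaining = 0.1037 → 10.37%.

10.4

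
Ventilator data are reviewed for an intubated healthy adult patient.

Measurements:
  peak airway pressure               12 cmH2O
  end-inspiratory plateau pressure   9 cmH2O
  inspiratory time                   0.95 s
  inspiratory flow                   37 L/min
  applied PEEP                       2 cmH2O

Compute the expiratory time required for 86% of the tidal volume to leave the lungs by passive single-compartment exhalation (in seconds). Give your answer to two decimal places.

Flow: 37 L/min ÷ 60 = 0.6167 L/s.
Vt = flow × Ti = 0.6167 L/s × 0.95 s × 1000 mL/L = 585.87 mL.
R = (PIP − Pplat)/V̇ = (12 − 9) / 0.6167 = 3.0/0.6167 = 4.865 cmH2O·s/L.
C = Vt/(Pplat − PEEP) = 585.87 / (9 − 2) = 585.87/7.0 = 83.696 mL/cmH2O.
τ = R × C = 4.865 × 0.0837 L/cmH2O = 0.4072 s.
t = −τ·ln(1 − 0.86) = −0.4072·ln(0.14) = 0.8006 s.

0.80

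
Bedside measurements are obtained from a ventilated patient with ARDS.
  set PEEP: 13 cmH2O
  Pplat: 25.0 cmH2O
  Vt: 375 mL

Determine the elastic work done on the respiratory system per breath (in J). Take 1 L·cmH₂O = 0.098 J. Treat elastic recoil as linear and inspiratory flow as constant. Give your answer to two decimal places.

0.22

Elastic work ≈ ½ × (Pplat − PEEP) × Vt = 0.5 × (25.0 − 13) × 0.375 L = 0.5 × 12.0 × 0.375 = 2.25 L·cmH2O.
× 0.098 J/(L·cmH2O) → 0.2205 J.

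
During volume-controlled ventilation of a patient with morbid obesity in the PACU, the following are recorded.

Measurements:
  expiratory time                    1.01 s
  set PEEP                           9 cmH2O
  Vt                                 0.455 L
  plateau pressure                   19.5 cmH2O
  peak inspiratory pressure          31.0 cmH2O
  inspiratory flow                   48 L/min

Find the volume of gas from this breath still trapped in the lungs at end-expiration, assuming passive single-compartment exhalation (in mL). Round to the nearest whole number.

90

Flow: 48 L/min ÷ 60 = 0.8 L/s.
R = (PIP − Pplat)/V̇ = (31.0 − 19.5) / 0.8 = 11.5/0.8 = 14.375 cmH2O·s/L.
C = Vt/(Pplat − PEEP) = 455.0 / (19.5 − 9) = 455.0/10.5 = 43.333 mL/cmH2O.
τ = R × C = 14.375 × 0.04333 L/cmH2O = 0.6229 s.
Fraction remaining = e^(−Te/τ) = e^(−1.01/0.6229) = 0.1976.
Trapped volume = 455.0 × 0.1976 = 89.908 mL.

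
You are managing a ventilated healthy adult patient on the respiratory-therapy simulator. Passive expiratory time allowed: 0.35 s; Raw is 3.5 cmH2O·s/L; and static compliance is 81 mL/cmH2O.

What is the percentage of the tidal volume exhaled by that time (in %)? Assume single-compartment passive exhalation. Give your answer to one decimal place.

70.9

τ = R × C = 3.5 × 81 mL/cmH2O = 3.5 × 0.081 L/cmH2O = 0.2835 s.
Passive exhalation: V(t)/V₀ = e^(−t/τ) = e^(−0.35/0.2835) = 0.291.
Fraction exhaled = 1 − 0.291 = 0.709 → 70.9%.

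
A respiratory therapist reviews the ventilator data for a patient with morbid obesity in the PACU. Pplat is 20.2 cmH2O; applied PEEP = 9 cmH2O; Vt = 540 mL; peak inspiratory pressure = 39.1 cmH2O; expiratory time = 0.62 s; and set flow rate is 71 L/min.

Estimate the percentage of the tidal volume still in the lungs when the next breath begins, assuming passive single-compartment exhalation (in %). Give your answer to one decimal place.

44.7

Flow: 71 L/min ÷ 60 = 1.1833 L/s.
R = (PIP − Pplat)/V̇ = (39.1 − 20.2) / 1.1833 = 18.9/1.1833 = 15.972 cmH2O·s/L.
C = Vt/(Pplat − PEEP) = 540.0 / (20.2 − 9) = 540.0/11.2 = 48.214 mL/cmH2O.
τ = R × C = 15.972 × 0.04821 L/cmH2O = 0.77 s.
Fraction remaining at end-expiration = e^(−Te/τ) = e^(−0.62/0.77) = 0.447 → 44.7%.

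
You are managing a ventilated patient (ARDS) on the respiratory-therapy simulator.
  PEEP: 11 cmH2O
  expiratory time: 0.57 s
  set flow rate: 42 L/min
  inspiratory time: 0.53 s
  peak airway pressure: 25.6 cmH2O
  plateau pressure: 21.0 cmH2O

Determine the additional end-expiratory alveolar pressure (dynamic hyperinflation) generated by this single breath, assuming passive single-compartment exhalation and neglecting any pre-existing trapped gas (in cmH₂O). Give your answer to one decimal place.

Flow: 42 L/min ÷ 60 = 0.7 L/s.
Vt = flow × Ti = 0.7 L/s × 0.53 s × 1000 mL/L = 371.0 mL.
R = (PIP − Pplat)/V̇ = (25.6 − 21.0) / 0.7 = 4.6/0.7 = 6.571 cmH2O·s/L.
C = Vt/(Pplat − PEEP) = 371.0 / (21.0 − 11) = 371.0/10.0 = 37.1 mL/cmH2O.
τ = R × C = 6.571 × 0.0371 L/cmH2O = 0.2438 s.
Fraction remaining = e^(−Te/τ) = e^(−0.57/0.2438) = 0.09652; trapped volume = 371.0 × 0.09652 = 35.809 mL.
Additional alveolar pressure from trapping ≈ V_trapped / C = 35.809 / 37.1 = 0.9652 cmH2O.

1.0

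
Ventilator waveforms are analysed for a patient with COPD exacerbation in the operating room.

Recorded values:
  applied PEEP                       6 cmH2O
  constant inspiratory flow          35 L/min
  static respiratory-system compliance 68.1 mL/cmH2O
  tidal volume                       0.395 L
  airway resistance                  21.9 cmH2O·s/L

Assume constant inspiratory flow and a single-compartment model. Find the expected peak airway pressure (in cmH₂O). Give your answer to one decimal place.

Flow: 35 L/min ÷ 60 = 0.5833 L/s.
Equation of motion (constant flow): PIP = Vt/C + R·V̇ + PEEP.
PIP = 395/68.1 + 21.9×0.5833 + 6 = 5.8 + 12.774 + 6 = 24.574 cmH2O.

24.6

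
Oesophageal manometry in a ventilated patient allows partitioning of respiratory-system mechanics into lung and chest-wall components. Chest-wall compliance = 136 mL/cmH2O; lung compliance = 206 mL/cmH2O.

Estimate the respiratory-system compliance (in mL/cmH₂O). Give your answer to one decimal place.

81.9

Lung and chest wall are elastances in series: 1/Crs = 1/CL + 1/Ccw.
1/Crs = 1/206 + 1/136 = 0.01221.
Crs = 81.9 mL/cmH2O.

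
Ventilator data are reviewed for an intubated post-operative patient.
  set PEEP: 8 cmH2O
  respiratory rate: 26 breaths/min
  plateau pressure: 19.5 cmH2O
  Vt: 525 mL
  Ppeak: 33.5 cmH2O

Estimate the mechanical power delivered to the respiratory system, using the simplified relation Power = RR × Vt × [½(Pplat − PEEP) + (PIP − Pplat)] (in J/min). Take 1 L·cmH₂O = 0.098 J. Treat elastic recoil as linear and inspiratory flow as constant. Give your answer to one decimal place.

26.4

Per-breath work = Vt × [½(Pplat−PEEP) + (PIP−Pplat)] = 0.525 × [0.5×11.5 + 14.0] = 0.525 × 19.75 = 10.369 L·cmH2O.
Power = 26 × 10.369 = 269.59 L·cmH2O/min.
× 0.098 J/(L·cmH2O) → 26.42 J/min.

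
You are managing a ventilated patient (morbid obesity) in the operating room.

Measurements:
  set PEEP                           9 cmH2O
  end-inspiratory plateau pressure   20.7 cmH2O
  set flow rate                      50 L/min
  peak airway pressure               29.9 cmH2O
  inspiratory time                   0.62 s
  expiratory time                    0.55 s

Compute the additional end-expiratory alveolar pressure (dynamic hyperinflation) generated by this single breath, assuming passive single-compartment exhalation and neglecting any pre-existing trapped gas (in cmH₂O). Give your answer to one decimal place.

3.8

Flow: 50 L/min ÷ 60 = 0.8333 L/s.
Vt = flow × Ti = 0.8333 L/s × 0.62 s × 1000 mL/L = 516.65 mL.
R = (PIP − Pplat)/V̇ = (29.9 − 20.7) / 0.8333 = 9.2/0.8333 = 11.04 cmH2O·s/L.
C = Vt/(Pplat − PEEP) = 516.65 / (20.7 − 9) = 516.65/11.7 = 44.158 mL/cmH2O.
τ = R × C = 11.04 × 0.04416 L/cmH2O = 0.4875 s.
Fraction remaining = e^(−Te/τ) = e^(−0.55/0.4875) = 0.3236; trapped volume = 516.65 × 0.3236 = 167.19 mL.
Additional alveolar pressure from trapping ≈ V_trapped / C = 167.19 / 44.158 = 3.786 cmH2O.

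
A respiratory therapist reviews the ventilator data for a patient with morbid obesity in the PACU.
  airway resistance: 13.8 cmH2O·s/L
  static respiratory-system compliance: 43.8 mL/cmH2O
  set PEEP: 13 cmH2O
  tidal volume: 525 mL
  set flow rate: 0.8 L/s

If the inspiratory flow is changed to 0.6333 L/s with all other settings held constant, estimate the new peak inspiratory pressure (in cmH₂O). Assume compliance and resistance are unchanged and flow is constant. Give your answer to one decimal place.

PIP = Vt/C + R·V̇ + PEEP (constant-flow equation of motion).
Only the resistive term changes: ΔPIP = R × ΔV̇ = 13.8 × (0.6333 − 0.8) = 13.8 × -0.1667 = -2.3 cmH2O.
Original PIP = 525/43.8 + 13.8×0.8 + 13 = 36.026 cmH2O; new PIP = 36.026 + (-2.3) = 33.726 cmH2O.

33.7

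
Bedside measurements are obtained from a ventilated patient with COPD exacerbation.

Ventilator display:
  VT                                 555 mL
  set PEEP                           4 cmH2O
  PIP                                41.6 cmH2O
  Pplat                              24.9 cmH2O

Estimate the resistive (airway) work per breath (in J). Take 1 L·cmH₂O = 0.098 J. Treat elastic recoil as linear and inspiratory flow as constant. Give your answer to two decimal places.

With constant inspiratory flow the resistive pressure is constant at PIP − Pplat = 41.6 − 24.9 = 16.7 cmH2O, so resistive work = 16.7 × 0.555 = 9.269 L·cmH2O.
× 0.098 J/(L·cmH2O) → 0.9084 J.

0.91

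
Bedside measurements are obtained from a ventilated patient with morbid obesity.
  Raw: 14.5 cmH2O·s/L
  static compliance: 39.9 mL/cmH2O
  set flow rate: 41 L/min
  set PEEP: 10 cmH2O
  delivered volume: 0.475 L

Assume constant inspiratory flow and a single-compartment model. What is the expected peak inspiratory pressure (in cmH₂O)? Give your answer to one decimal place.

31.8

Flow: 41 L/min ÷ 60 = 0.6833 L/s.
Equation of motion (constant flow): PIP = Vt/C + R·V̇ + PEEP.
PIP = 475/39.9 + 14.5×0.6833 + 10 = 11.905 + 9.908 + 10 = 31.813 cmH2O.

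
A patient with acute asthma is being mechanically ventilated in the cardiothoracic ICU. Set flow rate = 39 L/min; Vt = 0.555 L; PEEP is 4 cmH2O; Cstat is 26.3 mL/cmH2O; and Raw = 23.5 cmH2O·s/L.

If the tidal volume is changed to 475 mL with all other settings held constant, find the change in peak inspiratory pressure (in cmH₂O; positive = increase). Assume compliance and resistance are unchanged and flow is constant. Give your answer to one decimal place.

PIP = Vt/C + R·V̇ + PEEP (constant-flow equation of motion).
Only the elastic term changes: ΔPIP = ΔVt / C = (475 − 555) / 26.3 = -3.042 cmH2O.

-3.0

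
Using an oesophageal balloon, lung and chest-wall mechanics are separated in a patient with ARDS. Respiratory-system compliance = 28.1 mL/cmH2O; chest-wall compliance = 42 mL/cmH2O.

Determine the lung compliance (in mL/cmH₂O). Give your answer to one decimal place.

84.9

1/CL = 1/Crs − 1/Ccw.
1/CL = 1/28.1 − 1/42 = 0.01178.
CL = 84.89 mL/cmH2O.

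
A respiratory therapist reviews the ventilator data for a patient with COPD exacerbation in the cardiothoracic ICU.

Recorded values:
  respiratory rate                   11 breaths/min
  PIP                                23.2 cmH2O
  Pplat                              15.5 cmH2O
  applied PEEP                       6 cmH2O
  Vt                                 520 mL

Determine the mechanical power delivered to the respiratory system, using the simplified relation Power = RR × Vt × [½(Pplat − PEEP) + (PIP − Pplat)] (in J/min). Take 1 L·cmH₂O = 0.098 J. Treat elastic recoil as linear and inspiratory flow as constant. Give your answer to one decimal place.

Per-breath work = Vt × [½(Pplat−PEEP) + (PIP−Pplat)] = 0.520 × [0.5×9.5 + 7.7] = 0.520 × 12.45 = 6.474 L·cmH2O.
Power = 11 × 6.474 = 71.214 L·cmH2O/min.
× 0.098 J/(L·cmH2O) → 6.979 J/min.

7.0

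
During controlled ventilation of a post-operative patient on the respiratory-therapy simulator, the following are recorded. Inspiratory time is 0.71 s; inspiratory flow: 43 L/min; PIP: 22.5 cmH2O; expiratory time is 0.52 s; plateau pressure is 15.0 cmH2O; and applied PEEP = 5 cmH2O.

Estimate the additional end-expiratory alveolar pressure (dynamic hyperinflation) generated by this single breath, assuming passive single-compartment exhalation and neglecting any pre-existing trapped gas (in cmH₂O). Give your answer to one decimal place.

Flow: 43 L/min ÷ 60 = 0.7167 L/s.
Vt = flow × Ti = 0.7167 L/s × 0.71 s × 1000 mL/L = 508.86 mL.
R = (PIP − Pplat)/V̇ = (22.5 − 15.0) / 0.7167 = 7.5/0.7167 = 10.465 cmH2O·s/L.
C = Vt/(Pplat − PEEP) = 508.86 / (15.0 − 5) = 508.86/10.0 = 50.886 mL/cmH2O.
τ = R × C = 10.465 × 0.05089 L/cmH2O = 0.5326 s.
Fraction remaining = e^(−Te/τ) = e^(−0.52/0.5326) = 0.3767; trapped volume = 508.86 × 0.3767 = 191.69 mL.
Additional alveolar pressure from trapping ≈ V_trapped / C = 191.69 / 50.886 = 3.767 cmH2O.

3.8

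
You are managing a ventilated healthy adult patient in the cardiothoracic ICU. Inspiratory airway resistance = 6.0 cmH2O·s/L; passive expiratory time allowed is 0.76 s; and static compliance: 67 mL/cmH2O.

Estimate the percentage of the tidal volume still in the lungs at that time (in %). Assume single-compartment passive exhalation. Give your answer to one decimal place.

15.1

τ = R × C = 6.0 × 67 mL/cmH2O = 6.0 × 0.067 L/cmH2O = 0.402 s.
Passive exhalation: V(t)/V₀ = e^(−t/τ) = e^(−0.76/0.402) = 0.151.
Fraction remaining = 0.151 → 15.1%.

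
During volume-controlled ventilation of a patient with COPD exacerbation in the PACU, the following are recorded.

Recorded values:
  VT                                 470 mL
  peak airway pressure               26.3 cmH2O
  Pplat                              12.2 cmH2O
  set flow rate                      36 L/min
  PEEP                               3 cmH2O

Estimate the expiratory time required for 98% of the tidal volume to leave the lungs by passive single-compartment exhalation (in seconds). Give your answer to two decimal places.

4.70

Flow: 36 L/min ÷ 60 = 0.6 L/s.
R = (PIP − Pplat)/V̇ = (26.3 − 12.2) / 0.6 = 14.1/0.6 = 23.5 cmH2O·s/L.
C = Vt/(Pplat − PEEP) = 470.0 / (12.2 − 3) = 470.0/9.2 = 51.087 mL/cmH2O.
τ = R × C = 23.5 × 0.05109 L/cmH2O = 1.201 s.
t = −τ·ln(1 − 0.98) = −1.201·ln(0.02) = 4.698 s.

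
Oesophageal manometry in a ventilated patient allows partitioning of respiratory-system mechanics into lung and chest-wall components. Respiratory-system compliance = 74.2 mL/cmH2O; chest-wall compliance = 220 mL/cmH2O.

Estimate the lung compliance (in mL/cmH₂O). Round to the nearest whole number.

1/CL = 1/Crs − 1/Ccw.
1/CL = 1/74.2 − 1/220 = 0.008932.
CL = 111.96 mL/cmH2O.

112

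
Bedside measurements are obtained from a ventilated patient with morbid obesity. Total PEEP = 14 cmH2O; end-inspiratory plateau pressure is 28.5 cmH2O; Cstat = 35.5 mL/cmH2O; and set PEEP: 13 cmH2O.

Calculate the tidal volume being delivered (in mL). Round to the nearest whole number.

515

End-expiratory occlusion gives total PEEP = 14 cmH2O (intrinsic PEEP = 14 − 13 = 1). Use total PEEP for the elastic gradient.
Vt = Cstat × (Pplat − PEEPtotal) = 35.5 × (28.5 − 14) = 35.5 × 14.5 = 514.75 mL.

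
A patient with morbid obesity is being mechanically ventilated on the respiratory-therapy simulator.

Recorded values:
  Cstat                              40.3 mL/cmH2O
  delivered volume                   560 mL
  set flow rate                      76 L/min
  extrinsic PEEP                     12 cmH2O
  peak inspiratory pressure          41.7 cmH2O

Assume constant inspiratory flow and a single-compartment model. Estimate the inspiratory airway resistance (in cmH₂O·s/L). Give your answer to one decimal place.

12.5

Flow: 76 L/min ÷ 60 = 1.2667 L/s.
Equation of motion (constant flow): PIP = Vt/C + R·V̇ + PEEP.
R·V̇ = PIP − Vt/C − PEEP = 41.7 − 560/40.3 − 12 = 41.7 − 13.896 − 12 = 15.804 cmH2O.
R = 15.804 / 1.2667 = 12.477 cmH2O·s/L.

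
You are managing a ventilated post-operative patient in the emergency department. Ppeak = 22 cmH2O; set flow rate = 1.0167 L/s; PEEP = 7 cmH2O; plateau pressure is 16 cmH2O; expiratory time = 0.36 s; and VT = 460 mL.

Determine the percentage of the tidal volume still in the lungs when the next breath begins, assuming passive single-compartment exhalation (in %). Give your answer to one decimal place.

R = (PIP − Pplat)/V̇ = (22 − 16) / 1.0167 = 6.0/1.0167 = 5.901 cmH2O·s/L.
C = Vt/(Pplat − PEEP) = 460.0 / (16 − 7) = 460.0/9.0 = 51.111 mL/cmH2O.
τ = R × C = 5.901 × 0.05111 L/cmH2O = 0.3016 s.
Fraction remaining at end-expiration = e^(−Te/τ) = e^(−0.36/0.3016) = 0.3031 → 30.31%.

30.3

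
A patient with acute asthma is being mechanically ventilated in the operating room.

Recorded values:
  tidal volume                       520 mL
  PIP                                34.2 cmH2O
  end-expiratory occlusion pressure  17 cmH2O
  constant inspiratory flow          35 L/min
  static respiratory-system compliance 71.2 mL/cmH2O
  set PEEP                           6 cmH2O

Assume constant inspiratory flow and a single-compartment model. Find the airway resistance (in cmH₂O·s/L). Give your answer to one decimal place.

17.0

Flow: 35 L/min ÷ 60 = 0.5833 L/s.
Total PEEP = 17 cmH2O (set 6 + intrinsic 11); this is the baseline alveolar pressure.
Equation of motion (constant flow): PIP = Vt/C + R·V̇ + PEEP.
R·V̇ = PIP − Vt/C − PEEP = 34.2 − 520/71.2 − 17 = 34.2 − 7.303 − 17 = 9.897 cmH2O.
R = 9.897 / 0.5833 = 16.967 cmH2O·s/L.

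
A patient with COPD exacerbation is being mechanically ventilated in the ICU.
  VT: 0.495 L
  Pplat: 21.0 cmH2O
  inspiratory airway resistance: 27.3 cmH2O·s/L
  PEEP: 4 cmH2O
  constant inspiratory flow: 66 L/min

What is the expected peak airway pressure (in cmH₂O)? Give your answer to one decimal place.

51.0

Flow: 66 L/min ÷ 60 = 1.1 L/s.
PIP = Pplat + Raw × flow = 21.0 + 27.3 × 1.1 = 21.0 + 30.03 = 51.03 cmH2O.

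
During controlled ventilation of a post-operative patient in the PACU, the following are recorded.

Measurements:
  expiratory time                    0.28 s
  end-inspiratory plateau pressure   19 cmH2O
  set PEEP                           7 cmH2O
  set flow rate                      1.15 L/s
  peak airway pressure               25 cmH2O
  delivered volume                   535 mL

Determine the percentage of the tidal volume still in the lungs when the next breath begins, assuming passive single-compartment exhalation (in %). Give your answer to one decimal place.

R = (PIP − Pplat)/V̇ = (25 − 19) / 1.15 = 6.0/1.15 = 5.217 cmH2O·s/L.
C = Vt/(Pplat − PEEP) = 535.0 / (19 − 7) = 535.0/12.0 = 44.583 mL/cmH2O.
τ = R × C = 5.217 × 0.04458 L/cmH2O = 0.2326 s.
Fraction remaining at end-expiration = e^(−Te/τ) = e^(−0.28/0.2326) = 0.3001 → 30.01%.

30.0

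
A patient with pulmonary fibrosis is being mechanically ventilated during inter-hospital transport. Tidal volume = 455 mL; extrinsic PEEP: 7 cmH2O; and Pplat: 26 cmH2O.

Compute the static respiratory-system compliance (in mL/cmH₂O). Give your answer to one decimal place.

23.9

Cstat = Vt / (Pplat − PEEP) = 455 / (26 − 7) = 455 / 19.0 = 23.947 mL/cmH2O.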